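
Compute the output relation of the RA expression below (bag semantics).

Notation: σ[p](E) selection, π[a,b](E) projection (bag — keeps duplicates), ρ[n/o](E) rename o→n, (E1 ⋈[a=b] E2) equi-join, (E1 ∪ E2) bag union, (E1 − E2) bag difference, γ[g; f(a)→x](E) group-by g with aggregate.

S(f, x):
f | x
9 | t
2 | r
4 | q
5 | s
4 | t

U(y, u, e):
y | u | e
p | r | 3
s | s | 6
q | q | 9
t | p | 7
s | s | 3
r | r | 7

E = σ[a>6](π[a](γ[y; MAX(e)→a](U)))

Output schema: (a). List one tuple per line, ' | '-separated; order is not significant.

Row counts bottom-up:
  U → 6
  γ[y; MAX(e)→a](U) → 5
  π[a](γ[y; MAX(e)→a](U)) → 5
  σ[a>6](π[a](γ[y; MAX(e)→a](U))) → 3

== RESULT ==
a
7
7
9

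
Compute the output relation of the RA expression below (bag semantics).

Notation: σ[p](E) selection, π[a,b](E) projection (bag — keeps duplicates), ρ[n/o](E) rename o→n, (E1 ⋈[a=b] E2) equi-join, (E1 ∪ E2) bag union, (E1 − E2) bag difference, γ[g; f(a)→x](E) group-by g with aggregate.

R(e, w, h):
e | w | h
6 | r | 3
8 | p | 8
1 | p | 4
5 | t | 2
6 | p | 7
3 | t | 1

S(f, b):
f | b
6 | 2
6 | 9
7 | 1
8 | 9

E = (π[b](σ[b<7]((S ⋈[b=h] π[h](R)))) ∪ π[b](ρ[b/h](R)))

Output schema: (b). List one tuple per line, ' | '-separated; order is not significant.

Row counts bottom-up:
  S → 4
  R → 6
  π[h](R) → 6
  (S ⋈[b=h] π[h](R)) → 2
  σ[b<7]((S ⋈[b=h] π[h](R))) → 2
  π[b](σ[b<7]((S ⋈[b=h] π[h](R)))) → 2
  R → 6
  ρ[b/h](R) → 6
  π[b](ρ[b/h](R)) → 6
  (π[b](σ[b<7]((S ⋈[b=h] π[h](R)))) ∪ π[b](ρ[b/h](R))) → 8

== RESULT ==
b
1
1
2
2
3
4
7
8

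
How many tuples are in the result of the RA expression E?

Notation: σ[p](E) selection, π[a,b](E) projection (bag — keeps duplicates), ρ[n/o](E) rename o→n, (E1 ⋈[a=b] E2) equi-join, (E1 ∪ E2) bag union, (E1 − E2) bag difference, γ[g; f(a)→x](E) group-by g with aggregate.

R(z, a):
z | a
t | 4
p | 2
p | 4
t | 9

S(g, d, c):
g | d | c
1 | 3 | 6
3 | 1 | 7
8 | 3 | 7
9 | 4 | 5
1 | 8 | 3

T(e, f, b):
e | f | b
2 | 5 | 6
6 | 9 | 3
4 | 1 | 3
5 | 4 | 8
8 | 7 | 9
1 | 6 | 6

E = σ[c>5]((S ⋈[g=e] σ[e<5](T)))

Per-node cardinality:
  S → 5
  T → 6
  σ[e<5](T) → 3
  (S ⋈[g=e] σ[e<5](T)) → 2
  σ[c>5]((S ⋈[g=e] σ[e<5](T))) → 1

|E| = 1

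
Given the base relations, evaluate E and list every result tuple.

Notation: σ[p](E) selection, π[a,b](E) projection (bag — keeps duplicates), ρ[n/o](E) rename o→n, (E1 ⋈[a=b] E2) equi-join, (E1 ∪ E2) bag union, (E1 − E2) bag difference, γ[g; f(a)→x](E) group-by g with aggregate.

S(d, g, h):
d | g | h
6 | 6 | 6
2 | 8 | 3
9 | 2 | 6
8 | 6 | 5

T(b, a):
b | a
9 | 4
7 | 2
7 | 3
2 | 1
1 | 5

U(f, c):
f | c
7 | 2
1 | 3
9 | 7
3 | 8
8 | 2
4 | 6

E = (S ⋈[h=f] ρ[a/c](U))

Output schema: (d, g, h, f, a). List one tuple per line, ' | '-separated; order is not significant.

Per-node cardinality:
  S → 4
  U → 6
  ρ[a/c](U) → 6
  (S ⋈[h=f] ρ[a/c](U)) → 1

== RESULT ==
d | g | h | f | a
2 | 8 | 3 | 3 | 8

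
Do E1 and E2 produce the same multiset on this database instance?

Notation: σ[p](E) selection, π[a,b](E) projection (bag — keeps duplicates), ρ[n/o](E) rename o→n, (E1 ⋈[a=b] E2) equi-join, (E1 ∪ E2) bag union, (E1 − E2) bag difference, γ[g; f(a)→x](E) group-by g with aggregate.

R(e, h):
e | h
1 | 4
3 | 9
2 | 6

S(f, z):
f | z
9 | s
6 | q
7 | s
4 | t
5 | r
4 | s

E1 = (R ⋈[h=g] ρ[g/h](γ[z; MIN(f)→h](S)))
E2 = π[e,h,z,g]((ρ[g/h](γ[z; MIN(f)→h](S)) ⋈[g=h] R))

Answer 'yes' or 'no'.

E1 subexpression sizes:
  R → 3
  S → 6
  γ[z; MIN(f)→h](S) → 4
  ρ[g/h](γ[z; MIN(f)→h](S)) → 4
  (R ⋈[h=g] ρ[g/h](γ[z; MIN(f)→h](S))) → 3
E2 subexpression sizes:
  S → 6
  γ[z; MIN(f)→h](S) → 4
  ρ[g/h](γ[z; MIN(f)→h](S)) → 4
  R → 3
  (ρ[g/h](γ[z; MIN(f)→h](S)) ⋈[g=h] R) → 3
  π[e,h,z,g]((ρ[g/h](γ[z; MIN(f)→h](S)) ⋈[g=h] R)) → 3

E1 and E2 produce the same multiset:
e | h | z | g
1 | 4 | s | 4
1 | 4 | t | 4
2 | 6 | q | 6

yes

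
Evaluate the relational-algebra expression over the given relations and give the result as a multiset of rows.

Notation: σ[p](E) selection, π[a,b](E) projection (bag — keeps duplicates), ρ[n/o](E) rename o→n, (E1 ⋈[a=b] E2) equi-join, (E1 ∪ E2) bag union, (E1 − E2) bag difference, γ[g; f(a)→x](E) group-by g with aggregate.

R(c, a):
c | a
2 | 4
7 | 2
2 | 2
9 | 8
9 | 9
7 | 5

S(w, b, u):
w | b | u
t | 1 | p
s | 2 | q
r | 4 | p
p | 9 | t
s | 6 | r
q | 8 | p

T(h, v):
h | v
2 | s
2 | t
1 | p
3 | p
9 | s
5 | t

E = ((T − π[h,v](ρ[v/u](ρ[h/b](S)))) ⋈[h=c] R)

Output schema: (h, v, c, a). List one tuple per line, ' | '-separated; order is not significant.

Per-node cardinality:
  T → 6
  S → 6
  ρ[h/b](S) → 6
  ρ[v/u](ρ[h/b](S)) → 6
  π[h,v](ρ[v/u](ρ[h/b](S))) → 6
  (T − π[h,v](ρ[v/u](ρ[h/b](S)))) → 5
  R → 6
  ((T − π[h,v](ρ[v/u](ρ[h/b](S)))) ⋈[h=c] R) → 6

== RESULT ==
h | v | c | a
2 | s | 2 | 2
2 | s | 2 | 4
2 | t | 2 | 2
2 | t | 2 | 4
9 | s | 9 | 8
9 | s | 9 | 9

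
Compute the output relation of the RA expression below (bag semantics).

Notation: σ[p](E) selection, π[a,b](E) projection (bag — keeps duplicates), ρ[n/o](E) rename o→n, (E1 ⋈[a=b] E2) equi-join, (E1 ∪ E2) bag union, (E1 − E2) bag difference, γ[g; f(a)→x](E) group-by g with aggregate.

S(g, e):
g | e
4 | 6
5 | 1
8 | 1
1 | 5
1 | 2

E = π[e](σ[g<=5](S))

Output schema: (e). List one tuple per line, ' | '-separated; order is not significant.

Stepwise |·|:
  S → 5
  σ[g<=5](S) → 4
  π[e](σ[g<=5](S)) → 4

== RESULT ==
e
1
2
5
6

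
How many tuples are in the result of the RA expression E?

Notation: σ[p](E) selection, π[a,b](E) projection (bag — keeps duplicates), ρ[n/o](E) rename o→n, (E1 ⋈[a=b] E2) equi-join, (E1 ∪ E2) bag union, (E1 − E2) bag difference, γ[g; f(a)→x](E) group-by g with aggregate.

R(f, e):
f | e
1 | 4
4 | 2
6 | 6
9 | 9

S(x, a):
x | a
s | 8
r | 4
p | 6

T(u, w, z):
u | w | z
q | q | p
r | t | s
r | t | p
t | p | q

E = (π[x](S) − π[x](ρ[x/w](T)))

Stepwise |·|:
  S → 3
  π[x](S) → 3
  T → 4
  ρ[x/w](T) → 4
  π[x](ρ[x/w](T)) → 4
  (π[x](S) − π[x](ρ[x/w](T))) → 2

|E| = 2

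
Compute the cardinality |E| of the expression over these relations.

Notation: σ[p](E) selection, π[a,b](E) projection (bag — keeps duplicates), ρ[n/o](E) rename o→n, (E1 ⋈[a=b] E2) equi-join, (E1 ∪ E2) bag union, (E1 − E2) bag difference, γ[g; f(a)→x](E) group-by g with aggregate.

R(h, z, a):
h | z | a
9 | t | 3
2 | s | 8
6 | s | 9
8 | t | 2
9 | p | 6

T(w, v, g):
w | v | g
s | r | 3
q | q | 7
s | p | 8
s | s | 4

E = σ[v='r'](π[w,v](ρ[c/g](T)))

Subexpression sizes:
  T → 4
  ρ[c/g](T) → 4
  π[w,v](ρ[c/g](T)) → 4
  σ[v='r'](π[w,v](ρ[c/g](T))) → 1

|E| = 1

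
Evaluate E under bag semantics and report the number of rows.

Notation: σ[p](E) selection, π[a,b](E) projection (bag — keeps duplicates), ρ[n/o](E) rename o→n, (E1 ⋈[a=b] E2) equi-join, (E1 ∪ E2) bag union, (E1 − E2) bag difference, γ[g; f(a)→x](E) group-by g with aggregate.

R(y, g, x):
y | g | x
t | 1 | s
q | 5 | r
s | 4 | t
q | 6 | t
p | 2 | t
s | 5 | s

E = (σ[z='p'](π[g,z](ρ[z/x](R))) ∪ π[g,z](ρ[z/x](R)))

Row counts bottom-up:
  R → 6
  ρ[z/x](R) → 6
  π[g,z](ρ[z/x](R)) → 6
  σ[z='p'](π[g,z](ρ[z/x](R))) → 0
  R → 6
  ρ[z/x](R) → 6
  π[g,z](ρ[z/x](R)) → 6
  (σ[z='p'](π[g,z](ρ[z/x](R))) ∪ π[g,z](ρ[z/x](R))) → 6

|E| = 6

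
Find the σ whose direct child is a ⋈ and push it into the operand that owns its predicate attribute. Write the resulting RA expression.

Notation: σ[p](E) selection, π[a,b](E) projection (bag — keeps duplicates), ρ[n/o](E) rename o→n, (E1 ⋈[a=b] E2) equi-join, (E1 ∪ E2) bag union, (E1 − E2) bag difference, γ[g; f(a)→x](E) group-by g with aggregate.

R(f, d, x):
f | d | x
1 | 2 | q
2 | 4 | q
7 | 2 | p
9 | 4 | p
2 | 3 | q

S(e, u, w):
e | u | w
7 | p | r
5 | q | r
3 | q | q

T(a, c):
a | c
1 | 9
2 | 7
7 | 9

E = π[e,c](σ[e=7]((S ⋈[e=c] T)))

σ filters on e, owned by the left side.
E' = π[e,c]((σ[e=7](S) ⋈[e=c] T))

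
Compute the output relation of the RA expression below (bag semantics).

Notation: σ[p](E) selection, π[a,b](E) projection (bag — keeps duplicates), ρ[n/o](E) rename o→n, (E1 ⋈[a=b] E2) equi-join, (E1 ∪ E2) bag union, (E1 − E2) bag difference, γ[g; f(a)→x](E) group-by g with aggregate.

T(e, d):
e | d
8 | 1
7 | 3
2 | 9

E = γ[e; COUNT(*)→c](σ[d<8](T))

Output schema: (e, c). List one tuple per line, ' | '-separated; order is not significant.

Per-node cardinality:
  T → 3
  σ[d<8](T) → 2
  γ[e; COUNT(*)→c](σ[d<8](T)) → 2

== RESULT ==
e | c
7 | 1
8 | 1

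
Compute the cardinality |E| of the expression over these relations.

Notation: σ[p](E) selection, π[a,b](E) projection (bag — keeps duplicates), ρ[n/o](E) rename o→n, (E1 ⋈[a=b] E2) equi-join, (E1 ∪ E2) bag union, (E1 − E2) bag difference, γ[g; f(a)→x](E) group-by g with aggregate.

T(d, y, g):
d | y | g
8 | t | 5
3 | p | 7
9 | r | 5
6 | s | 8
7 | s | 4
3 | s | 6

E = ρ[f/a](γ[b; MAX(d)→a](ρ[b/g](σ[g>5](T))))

Stepwise |·|:
  T → 6
  σ[g>5](T) → 3
  ρ[b/g](σ[g>5](T)) → 3
  γ[b; MAX(d)→a](ρ[b/g](σ[g>5](T))) → 3
  ρ[f/a](γ[b; MAX(d)→a](ρ[b/g](σ[g>5](T)))) → 3

|E| = 3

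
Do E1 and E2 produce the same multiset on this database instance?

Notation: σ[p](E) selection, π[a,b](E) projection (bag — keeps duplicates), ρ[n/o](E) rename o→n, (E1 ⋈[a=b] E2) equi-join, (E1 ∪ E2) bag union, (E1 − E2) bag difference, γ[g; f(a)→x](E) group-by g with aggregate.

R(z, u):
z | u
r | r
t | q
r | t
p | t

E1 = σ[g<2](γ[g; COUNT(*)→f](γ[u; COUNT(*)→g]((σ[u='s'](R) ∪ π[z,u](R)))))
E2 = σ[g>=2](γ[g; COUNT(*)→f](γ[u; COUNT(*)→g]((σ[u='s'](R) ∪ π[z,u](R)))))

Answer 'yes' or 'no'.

E1 row counts bottom-up:
  R → 4
  σ[u='s'](R) → 0
  R → 4
  π[z,u](R) → 4
  (σ[u='s'](R) ∪ π[z,u](R)) → 4
  γ[u; COUNT(*)→g]((σ[u='s'](R) ∪ π[z,u](R))) → 3
  γ[g; COUNT(*)→f](γ[u; COUNT(*)→g]((σ[u='s'](R) ∪ π[z,u](R)))) → 2
  σ[g<2](γ[g; COUNT(*)→f](γ[u; COUNT(*)→g]((σ[u='s'](R) ∪ π[z,u](R))))) → 1
E2 row counts bottom-up:
  R → 4
  σ[u='s'](R) → 0
  R → 4
  π[z,u](R) → 4
  (σ[u='s'](R) ∪ π[z,u](R)) → 4
  γ[u; COUNT(*)→g]((σ[u='s'](R) ∪ π[z,u](R))) → 3
  γ[g; COUNT(*)→f](γ[u; COUNT(*)→g]((σ[u='s'](R) ∪ π[z,u](R)))) → 2
  σ[g>=2](γ[g; COUNT(*)→f](γ[u; COUNT(*)→g]((σ[u='s'](R) ∪ π[z,u](R))))) → 1

E1 result:
g | f
1 | 2
E2 result:
g | f
2 | 1
Witness: (1, 2) appears 1× in E1 but 0× in E2.

no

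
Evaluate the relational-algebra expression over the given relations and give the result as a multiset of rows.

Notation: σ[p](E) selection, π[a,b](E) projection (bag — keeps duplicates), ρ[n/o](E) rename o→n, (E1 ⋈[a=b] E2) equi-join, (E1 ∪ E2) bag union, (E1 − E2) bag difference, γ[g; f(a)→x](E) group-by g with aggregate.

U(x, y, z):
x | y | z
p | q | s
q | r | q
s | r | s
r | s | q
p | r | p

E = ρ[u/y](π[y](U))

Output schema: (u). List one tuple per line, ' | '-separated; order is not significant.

Stepwise |·|:
  U → 5
  π[y](U) → 5
  ρ[u/y](π[y](U)) → 5

== RESULT ==
u
q
r
r
r
s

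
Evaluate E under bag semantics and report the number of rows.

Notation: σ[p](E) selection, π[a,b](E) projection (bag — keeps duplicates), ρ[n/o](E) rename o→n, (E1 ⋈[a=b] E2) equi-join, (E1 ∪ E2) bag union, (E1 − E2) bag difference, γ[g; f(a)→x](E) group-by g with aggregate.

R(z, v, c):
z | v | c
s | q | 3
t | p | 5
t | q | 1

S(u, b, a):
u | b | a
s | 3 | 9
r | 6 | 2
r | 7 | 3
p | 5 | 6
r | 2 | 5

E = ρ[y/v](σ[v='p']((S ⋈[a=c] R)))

Row counts bottom-up:
  S → 5
  R → 3
  (S ⋈[a=c] R) → 2
  σ[v='p']((S ⋈[a=c] R)) → 1
  ρ[y/v](σ[v='p']((S ⋈[a=c] R))) → 1

|E| = 1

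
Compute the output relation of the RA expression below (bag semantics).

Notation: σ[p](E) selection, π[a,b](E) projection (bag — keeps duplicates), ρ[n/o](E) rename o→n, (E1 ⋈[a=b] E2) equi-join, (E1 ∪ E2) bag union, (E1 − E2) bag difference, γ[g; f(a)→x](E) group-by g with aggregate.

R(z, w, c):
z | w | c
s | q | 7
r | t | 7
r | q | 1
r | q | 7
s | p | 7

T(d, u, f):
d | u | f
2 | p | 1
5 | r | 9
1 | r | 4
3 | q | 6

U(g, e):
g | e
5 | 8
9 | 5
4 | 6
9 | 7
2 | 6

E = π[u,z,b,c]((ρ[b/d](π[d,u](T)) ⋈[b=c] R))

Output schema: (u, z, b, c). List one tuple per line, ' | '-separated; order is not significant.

Subexpression sizes:
  T → 4
  π[d,u](T) → 4
  ρ[b/d](π[d,u](T)) → 4
  R → 5
  (ρ[b/d](π[d,u](T)) ⋈[b=c] R) → 1
  π[u,z,b,c]((ρ[b/d](π[d,u](T)) ⋈[b=c] R)) → 1

== RESULT ==
u | z | b | c
r | r | 1 | 1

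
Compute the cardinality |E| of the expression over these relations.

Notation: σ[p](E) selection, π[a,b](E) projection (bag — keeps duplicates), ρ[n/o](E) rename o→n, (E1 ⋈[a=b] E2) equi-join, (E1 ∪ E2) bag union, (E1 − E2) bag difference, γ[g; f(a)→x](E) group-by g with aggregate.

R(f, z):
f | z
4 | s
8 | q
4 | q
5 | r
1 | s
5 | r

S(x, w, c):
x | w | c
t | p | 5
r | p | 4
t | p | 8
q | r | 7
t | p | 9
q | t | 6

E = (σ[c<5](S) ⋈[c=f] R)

Stepwise |·|:
  S → 6
  σ[c<5](S) → 1
  R → 6
  (σ[c<5](S) ⋈[c=f] R) → 2

|E| = 2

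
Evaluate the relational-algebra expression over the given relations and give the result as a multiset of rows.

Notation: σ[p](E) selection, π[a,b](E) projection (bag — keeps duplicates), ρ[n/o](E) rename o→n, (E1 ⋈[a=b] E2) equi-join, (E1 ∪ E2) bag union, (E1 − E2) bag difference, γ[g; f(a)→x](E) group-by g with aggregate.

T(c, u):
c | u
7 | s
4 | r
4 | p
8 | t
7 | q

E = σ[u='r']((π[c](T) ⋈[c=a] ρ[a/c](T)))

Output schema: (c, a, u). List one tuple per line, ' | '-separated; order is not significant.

Stepwise |·|:
  T → 5
  π[c](T) → 5
  T → 5
  ρ[a/c](T) → 5
  (π[c](T) ⋈[c=a] ρ[a/c](T)) → 9
  σ[u='r']((π[c](T) ⋈[c=a] ρ[a/c](T))) → 2

== RESULT ==
c | a | u
4 | 4 | r
4 | 4 | r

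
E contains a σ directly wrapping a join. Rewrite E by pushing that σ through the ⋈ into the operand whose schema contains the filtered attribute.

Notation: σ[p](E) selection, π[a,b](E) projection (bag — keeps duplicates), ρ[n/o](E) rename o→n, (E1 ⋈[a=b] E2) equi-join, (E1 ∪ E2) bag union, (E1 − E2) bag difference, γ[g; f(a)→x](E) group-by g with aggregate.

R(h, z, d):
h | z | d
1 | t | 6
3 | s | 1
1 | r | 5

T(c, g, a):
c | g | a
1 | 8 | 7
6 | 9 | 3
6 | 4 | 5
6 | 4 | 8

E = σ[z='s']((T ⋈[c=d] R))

σ filters on z, owned by the right side.
E' = (T ⋈[c=d] σ[z='s'](R))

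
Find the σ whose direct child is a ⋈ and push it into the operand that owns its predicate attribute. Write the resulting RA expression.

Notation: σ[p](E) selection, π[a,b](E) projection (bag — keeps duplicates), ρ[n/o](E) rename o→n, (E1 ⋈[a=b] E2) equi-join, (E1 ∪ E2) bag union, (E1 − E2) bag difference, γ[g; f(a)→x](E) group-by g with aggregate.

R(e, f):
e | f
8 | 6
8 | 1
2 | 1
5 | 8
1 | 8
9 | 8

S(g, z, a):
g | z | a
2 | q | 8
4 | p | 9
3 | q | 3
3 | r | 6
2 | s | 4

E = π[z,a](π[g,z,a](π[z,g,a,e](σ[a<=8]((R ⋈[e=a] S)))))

σ filters on a, owned by the right side.
E' = π[z,a](π[g,z,a](π[z,g,a,e]((R ⋈[e=a] σ[a<=8](S)))))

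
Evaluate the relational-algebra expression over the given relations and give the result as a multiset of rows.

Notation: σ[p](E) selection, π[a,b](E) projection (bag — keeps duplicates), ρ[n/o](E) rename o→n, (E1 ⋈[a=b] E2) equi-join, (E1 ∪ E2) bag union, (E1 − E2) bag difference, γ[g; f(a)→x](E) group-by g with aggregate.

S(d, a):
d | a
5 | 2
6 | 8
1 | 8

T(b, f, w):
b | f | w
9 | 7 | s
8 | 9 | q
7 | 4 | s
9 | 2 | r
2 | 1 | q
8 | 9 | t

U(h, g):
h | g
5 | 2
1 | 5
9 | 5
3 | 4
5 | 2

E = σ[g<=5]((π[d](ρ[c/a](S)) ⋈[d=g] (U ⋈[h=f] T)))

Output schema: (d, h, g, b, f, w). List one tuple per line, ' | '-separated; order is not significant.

Subexpression sizes:
  S → 3
  ρ[c/a](S) → 3
  π[d](ρ[c/a](S)) → 3
  U → 5
  T → 6
  (U ⋈[h=f] T) → 3
  (π[d](ρ[c/a](S)) ⋈[d=g] (U ⋈[h=f] T)) → 3
  σ[g<=5]((π[d](ρ[c/a](S)) ⋈[d=g] (U ⋈[h=f] T))) → 3

== RESULT ==
d | h | g | b | f | w
5 | 1 | 5 | 2 | 1 | q
5 | 9 | 5 | 8 | 9 | q
5 | 9 | 5 | 8 | 9 | t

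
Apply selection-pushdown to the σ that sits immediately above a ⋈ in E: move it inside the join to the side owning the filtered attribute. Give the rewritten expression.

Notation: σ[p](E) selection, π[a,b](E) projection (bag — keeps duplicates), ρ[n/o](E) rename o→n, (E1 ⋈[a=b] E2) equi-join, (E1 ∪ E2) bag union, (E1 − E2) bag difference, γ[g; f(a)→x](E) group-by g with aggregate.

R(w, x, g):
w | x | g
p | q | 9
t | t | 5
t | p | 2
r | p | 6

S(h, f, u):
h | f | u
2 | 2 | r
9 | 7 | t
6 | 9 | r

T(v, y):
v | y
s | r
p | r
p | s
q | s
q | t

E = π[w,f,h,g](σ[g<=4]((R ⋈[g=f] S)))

σ filters on g, owned by the left side.
E' = π[w,f,h,g]((σ[g<=4](R) ⋈[g=f] S))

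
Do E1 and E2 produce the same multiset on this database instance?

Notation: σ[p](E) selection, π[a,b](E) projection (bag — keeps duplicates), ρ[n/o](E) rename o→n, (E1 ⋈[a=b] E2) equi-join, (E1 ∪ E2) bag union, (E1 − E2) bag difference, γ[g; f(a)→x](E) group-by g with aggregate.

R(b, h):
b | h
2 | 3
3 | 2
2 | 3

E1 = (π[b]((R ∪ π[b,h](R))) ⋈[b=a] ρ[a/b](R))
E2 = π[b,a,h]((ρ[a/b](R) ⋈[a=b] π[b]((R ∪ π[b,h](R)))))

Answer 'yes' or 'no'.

E1 subexpression sizes:
  R → 3
  R → 3
  π[b,h](R) → 3
  (R ∪ π[b,h](R)) → 6
  π[b]((R ∪ π[b,h](R))) → 6
  R → 3
  ρ[a/b](R) → 3
  (π[b]((R ∪ π[b,h](R))) ⋈[b=a] ρ[a/b](R)) → 10
E2 subexpression sizes:
  R → 3
  ρ[a/b](R) → 3
  R → 3
  R → 3
  π[b,h](R) → 3
  (R ∪ π[b,h](R)) → 6
  π[b]((R ∪ π[b,h](R))) → 6
  (ρ[a/b](R) ⋈[a=b] π[b]((R ∪ π[b,h](R)))) → 10
  π[b,a,h]((ρ[a/b](R) ⋈[a=b] π[b]((R ∪ π[b,h](R))))) → 10

E1 and E2 produce the same multiset:
b | a | h
2 | 2 | 3
2 | 2 | 3
2 | 2 | 3
2 | 2 | 3
2 | 2 | 3
2 | 2 | 3
2 | 2 | 3
2 | 2 | 3
3 | 3 | 2
3 | 3 | 2

yes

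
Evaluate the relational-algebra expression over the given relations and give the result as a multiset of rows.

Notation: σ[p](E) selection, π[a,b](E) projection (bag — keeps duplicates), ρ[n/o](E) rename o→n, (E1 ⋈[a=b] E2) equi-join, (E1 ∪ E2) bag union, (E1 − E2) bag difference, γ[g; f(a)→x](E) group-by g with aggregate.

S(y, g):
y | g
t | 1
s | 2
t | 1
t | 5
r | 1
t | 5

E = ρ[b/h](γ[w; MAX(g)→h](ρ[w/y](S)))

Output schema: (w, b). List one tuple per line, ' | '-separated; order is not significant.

Per-node cardinality:
  S → 6
  ρ[w/y](S) → 6
  γ[w; MAX(g)→h](ρ[w/y](S)) → 3
  ρ[b/h](γ[w; MAX(g)→h](ρ[w/y](S))) → 3

== RESULT ==
w | b
r | 1
s | 2
t | 5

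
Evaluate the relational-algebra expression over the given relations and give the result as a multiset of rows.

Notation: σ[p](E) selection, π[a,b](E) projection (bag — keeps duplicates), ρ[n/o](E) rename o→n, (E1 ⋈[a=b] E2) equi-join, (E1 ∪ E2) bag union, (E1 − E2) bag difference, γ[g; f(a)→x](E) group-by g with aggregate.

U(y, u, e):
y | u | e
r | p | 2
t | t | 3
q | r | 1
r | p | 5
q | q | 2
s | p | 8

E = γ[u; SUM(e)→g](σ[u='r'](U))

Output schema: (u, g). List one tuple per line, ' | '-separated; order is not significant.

Row counts bottom-up:
  U → 6
  σ[u='r'](U) → 1
  γ[u; SUM(e)→g](σ[u='r'](U)) → 1

== RESULT ==
u | g
r | 1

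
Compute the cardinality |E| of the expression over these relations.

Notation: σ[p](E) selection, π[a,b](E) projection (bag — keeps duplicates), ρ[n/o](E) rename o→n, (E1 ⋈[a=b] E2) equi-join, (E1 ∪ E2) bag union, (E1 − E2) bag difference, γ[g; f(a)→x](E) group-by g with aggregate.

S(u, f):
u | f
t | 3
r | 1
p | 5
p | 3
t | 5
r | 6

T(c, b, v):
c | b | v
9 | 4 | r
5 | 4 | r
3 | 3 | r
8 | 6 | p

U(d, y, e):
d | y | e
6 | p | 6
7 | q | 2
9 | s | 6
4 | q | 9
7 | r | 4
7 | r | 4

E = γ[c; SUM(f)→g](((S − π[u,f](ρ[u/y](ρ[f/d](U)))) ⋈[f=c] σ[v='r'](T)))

Per-node cardinality:
  S → 6
  U → 6
  ρ[f/d](U) → 6
  ρ[u/y](ρ[f/d](U)) → 6
  π[u,f](ρ[u/y](ρ[f/d](U))) → 6
  (S − π[u,f](ρ[u/y](ρ[f/d](U)))) → 6
  T → 4
  σ[v='r'](T) → 3
  ((S − π[u,f](ρ[u/y](ρ[f/d](U)))) ⋈[f=c] σ[v='r'](T)) → 4
  γ[c; SUM(f)→g](((S − π[u,f](ρ[u/y](ρ[f/d](U)))) ⋈[f=c] σ[v='r'](T))) → 2

|E| = 2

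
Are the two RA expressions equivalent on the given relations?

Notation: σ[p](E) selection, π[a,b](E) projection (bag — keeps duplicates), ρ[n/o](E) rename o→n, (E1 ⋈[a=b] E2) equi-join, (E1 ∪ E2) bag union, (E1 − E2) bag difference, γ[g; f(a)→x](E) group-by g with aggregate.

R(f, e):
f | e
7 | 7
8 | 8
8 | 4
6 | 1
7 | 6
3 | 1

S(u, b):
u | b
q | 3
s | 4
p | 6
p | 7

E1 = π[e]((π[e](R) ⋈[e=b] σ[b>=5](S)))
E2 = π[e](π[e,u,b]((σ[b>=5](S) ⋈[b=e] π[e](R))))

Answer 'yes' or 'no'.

E1 subexpression sizes:
  R → 6
  π[e](R) → 6
  S → 4
  σ[b>=5](S) → 2
  (π[e](R) ⋈[e=b] σ[b>=5](S)) → 2
  π[e]((π[e](R) ⋈[e=b] σ[b>=5](S))) → 2
E2 subexpression sizes:
  S → 4
  σ[b>=5](S) → 2
  R → 6
  π[e](R) → 6
  (σ[b>=5](S) ⋈[b=e] π[e](R)) → 2
  π[e,u,b]((σ[b>=5](S) ⋈[b=e] π[e](R))) → 2
  π[e](π[e,u,b]((σ[b>=5](S) ⋈[b=e] π[e](R)))) → 2

E1 and E2 produce the same multiset:
e
6
7

yes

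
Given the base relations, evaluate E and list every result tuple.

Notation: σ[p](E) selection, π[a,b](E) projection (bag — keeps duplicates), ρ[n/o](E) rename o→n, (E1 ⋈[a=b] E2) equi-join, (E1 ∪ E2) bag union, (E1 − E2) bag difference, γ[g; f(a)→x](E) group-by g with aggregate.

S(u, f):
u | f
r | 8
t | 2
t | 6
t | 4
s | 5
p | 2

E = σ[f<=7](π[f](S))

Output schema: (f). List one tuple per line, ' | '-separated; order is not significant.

Per-node cardinality:
  S → 6
  π[f](S) → 6
  σ[f<=7](π[f](S)) → 5

== RESULT ==
f
2
2
4
5
6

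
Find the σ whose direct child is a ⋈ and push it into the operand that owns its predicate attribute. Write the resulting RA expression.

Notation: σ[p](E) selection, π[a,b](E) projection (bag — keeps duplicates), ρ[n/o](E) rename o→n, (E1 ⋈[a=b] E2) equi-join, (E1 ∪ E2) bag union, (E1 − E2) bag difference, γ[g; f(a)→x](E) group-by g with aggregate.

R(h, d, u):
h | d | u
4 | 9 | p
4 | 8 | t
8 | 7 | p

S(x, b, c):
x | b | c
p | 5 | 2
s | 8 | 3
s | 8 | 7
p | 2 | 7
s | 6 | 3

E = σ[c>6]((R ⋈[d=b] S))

σ filters on c, owned by the right side.
E' = (R ⋈[d=b] σ[c>6](S))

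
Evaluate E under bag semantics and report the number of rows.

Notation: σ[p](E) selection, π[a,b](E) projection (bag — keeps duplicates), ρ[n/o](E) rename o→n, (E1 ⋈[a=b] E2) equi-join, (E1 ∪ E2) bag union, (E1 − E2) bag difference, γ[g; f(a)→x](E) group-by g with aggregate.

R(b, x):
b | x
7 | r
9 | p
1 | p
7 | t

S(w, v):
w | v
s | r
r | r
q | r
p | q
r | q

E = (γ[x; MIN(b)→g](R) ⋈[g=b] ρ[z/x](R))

Row counts bottom-up:
  R → 4
  γ[x; MIN(b)→g](R) → 3
  R → 4
  ρ[z/x](R) → 4
  (γ[x; MIN(b)→g](R) ⋈[g=b] ρ[z/x](R)) → 5

|E| = 5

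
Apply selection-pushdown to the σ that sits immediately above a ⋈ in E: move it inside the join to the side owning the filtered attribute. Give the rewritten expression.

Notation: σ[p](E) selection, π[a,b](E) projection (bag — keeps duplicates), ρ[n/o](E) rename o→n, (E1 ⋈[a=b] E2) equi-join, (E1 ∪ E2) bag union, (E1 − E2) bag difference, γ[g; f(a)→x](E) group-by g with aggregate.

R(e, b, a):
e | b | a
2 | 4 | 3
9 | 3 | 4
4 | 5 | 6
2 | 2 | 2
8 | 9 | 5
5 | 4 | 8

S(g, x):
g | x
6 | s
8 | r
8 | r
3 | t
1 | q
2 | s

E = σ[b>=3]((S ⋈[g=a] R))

σ filters on b, owned by the right side.
E' = (S ⋈[g=a] σ[b>=3](R))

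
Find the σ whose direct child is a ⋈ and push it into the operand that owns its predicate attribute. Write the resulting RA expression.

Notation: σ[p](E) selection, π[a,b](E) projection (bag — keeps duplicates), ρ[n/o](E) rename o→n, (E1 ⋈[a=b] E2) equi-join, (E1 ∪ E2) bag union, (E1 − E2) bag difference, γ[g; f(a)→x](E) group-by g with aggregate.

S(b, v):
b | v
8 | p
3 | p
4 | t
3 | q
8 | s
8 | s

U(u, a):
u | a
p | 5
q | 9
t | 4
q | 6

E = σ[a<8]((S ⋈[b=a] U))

σ filters on a, owned by the right side.
E' = (S ⋈[b=a] σ[a<8](U))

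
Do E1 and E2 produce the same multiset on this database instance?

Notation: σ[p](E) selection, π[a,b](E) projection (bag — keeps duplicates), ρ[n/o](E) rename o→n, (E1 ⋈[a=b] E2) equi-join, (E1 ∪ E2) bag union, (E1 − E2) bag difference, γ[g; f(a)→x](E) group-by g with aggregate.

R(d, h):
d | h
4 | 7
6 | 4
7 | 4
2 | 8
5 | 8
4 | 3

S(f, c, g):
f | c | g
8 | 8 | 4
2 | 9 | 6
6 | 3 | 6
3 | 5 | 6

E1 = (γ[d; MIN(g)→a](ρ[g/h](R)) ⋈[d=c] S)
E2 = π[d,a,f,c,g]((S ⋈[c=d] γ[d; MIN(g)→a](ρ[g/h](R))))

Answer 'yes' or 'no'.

E1 per-node cardinality:
  R → 6
  ρ[g/h](R) → 6
  γ[d; MIN(g)→a](ρ[g/h](R)) → 5
  S → 4
  (γ[d; MIN(g)→a](ρ[g/h](R)) ⋈[d=c] S) → 1
E2 per-node cardinality:
  S → 4
  R → 6
  ρ[g/h](R) → 6
  γ[d; MIN(g)→a](ρ[g/h](R)) → 5
  (S ⋈[c=d] γ[d; MIN(g)→a](ρ[g/h](R))) → 1
  π[d,a,f,c,g]((S ⋈[c=d] γ[d; MIN(g)→a](ρ[g/h](R)))) → 1

E1 and E2 produce the same multiset:
d | a | f | c | g
5 | 8 | 3 | 5 | 6

yes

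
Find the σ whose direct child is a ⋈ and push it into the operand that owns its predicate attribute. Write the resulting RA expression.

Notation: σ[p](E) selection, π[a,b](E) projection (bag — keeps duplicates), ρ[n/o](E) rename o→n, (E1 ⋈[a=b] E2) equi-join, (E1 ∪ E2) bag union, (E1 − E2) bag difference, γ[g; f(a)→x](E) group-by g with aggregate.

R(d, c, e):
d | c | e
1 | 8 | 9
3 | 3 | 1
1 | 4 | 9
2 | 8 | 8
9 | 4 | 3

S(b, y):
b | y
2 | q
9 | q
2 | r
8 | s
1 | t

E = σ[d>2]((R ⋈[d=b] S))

σ filters on d, owned by the left side.
E' = (σ[d>2](R) ⋈[d=b] S)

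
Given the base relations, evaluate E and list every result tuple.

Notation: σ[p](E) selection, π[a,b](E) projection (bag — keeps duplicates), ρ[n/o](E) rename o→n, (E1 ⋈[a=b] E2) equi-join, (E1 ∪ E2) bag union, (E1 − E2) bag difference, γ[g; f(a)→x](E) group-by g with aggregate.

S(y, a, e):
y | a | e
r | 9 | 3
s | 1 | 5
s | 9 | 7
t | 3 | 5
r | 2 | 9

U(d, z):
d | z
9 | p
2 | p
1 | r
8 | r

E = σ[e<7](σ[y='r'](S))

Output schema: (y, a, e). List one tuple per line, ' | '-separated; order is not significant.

Subexpression sizes:
  S → 5
  σ[y='r'](S) → 2
  σ[e<7](σ[y='r'](S)) → 1

== RESULT ==
y | a | e
r | 9 | 3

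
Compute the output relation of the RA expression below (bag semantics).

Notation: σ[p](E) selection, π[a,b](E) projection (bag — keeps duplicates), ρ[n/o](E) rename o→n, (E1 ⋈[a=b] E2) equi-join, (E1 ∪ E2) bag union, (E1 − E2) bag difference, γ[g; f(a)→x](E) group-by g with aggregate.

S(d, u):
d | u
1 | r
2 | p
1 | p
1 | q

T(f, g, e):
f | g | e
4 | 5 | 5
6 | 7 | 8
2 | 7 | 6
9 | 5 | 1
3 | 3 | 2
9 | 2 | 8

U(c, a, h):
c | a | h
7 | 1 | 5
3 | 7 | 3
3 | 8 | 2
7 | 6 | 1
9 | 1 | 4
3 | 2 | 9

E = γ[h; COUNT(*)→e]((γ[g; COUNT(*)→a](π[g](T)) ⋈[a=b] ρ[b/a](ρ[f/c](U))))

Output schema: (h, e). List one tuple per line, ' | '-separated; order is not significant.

Row counts bottom-up:
  T → 6
  π[g](T) → 6
  γ[g; COUNT(*)→a](π[g](T)) → 4
  U → 6
  ρ[f/c](U) → 6
  ρ[b/a](ρ[f/c](U)) → 6
  (γ[g; COUNT(*)→a](π[g](T)) ⋈[a=b] ρ[b/a](ρ[f/c](U))) → 6
  γ[h; COUNT(*)→e]((γ[g; COUNT(*)→a](π[g](T)) ⋈[a=b] ρ[b/a](ρ[f/c](U)))) → 3

== RESULT ==
h | e
4 | 2
5 | 2
9 | 2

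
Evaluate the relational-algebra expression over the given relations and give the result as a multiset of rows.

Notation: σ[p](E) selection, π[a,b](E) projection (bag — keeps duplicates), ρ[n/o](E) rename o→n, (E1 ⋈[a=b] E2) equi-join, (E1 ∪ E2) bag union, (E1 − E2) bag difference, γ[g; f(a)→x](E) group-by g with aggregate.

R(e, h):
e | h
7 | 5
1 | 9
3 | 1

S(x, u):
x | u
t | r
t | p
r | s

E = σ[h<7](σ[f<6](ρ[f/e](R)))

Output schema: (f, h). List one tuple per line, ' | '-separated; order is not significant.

Row counts bottom-up:
  R → 3
  ρ[f/e](R) → 3
  σ[f<6](ρ[f/e](R)) → 2
  σ[h<7](σ[f<6](ρ[f/e](R))) → 1

== RESULT ==
f | h
3 | 1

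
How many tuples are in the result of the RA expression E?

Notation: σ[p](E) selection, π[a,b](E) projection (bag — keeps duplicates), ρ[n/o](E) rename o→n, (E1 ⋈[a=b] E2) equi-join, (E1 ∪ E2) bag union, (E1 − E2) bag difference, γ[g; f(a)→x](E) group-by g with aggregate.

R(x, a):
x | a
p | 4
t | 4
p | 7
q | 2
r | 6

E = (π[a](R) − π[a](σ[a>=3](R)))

Subexpression sizes:
  R → 5
  π[a](R) → 5
  R → 5
  σ[a>=3](R) → 4
  π[a](σ[a>=3](R)) → 4
  (π[a](R) − π[a](σ[a>=3](R))) → 1

|E| = 1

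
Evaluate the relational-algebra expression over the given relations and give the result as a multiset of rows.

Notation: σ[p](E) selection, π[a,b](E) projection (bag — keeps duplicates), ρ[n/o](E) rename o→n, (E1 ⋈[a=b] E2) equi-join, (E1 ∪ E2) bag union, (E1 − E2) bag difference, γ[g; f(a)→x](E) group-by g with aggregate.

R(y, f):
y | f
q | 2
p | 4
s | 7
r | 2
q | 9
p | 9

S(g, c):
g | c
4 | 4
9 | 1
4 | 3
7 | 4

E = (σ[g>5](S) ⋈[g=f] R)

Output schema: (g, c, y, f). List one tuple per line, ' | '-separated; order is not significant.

Stepwise |·|:
  S → 4
  σ[g>5](S) → 2
  R → 6
  (σ[g>5](S) ⋈[g=f] R) → 3

== RESULT ==
g | c | y | f
7 | 4 | s | 7
9 | 1 | p | 9
9 | 1 | q | 9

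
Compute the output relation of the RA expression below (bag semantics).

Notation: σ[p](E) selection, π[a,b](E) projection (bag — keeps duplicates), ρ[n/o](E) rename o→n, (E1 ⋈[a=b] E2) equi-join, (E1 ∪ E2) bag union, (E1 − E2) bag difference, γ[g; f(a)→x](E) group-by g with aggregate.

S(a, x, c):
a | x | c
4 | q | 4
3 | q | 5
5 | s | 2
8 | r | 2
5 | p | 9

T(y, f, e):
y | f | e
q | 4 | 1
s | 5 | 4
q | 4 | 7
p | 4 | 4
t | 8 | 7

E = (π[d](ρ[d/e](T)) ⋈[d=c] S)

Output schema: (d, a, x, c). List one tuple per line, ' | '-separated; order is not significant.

Per-node cardinality:
  T → 5
  ρ[d/e](T) → 5
  π[d](ρ[d/e](T)) → 5
  S → 5
  (π[d](ρ[d/e](T)) ⋈[d=c] S) → 2

== RESULT ==
d | a | x | c
4 | 4 | q | 4
4 | 4 | q | 4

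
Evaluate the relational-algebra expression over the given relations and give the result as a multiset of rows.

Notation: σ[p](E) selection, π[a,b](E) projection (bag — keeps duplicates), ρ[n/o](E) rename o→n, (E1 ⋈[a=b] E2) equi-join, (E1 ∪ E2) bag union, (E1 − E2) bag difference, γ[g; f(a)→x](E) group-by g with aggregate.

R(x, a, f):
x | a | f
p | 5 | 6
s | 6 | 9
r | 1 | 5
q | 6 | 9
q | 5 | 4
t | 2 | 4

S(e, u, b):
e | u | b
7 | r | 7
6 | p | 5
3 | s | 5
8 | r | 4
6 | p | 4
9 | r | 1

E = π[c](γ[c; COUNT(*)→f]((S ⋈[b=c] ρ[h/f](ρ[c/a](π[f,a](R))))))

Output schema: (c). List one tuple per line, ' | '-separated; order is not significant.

Row counts bottom-up:
  S → 6
  R → 6
  π[f,a](R) → 6
  ρ[c/a](π[f,a](R)) → 6
  ρ[h/f](ρ[c/a](π[f,a](R))) → 6
  (S ⋈[b=c] ρ[h/f](ρ[c/a](π[f,a](R)))) → 5
  γ[c; COUNT(*)→f]((S ⋈[b=c] ρ[h/f](ρ[c/a](π[f,a](R))))) → 2
  π[c](γ[c; COUNT(*)→f]((S ⋈[b=c] ρ[h/f](ρ[c/a](π[f,a](R)))))) → 2

== RESULT ==
c
1
5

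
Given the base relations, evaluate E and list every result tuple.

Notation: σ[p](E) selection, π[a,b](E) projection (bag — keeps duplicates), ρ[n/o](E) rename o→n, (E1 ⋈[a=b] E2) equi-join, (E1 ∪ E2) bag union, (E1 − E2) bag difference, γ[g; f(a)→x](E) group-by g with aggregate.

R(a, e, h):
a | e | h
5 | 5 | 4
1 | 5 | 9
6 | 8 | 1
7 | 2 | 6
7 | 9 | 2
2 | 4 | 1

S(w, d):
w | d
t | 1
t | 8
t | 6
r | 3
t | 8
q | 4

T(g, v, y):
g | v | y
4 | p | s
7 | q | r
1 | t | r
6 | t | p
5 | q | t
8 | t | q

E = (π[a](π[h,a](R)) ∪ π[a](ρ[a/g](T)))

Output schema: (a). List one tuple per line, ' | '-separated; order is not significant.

Stepwise |·|:
  R → 6
  π[h,a](R) → 6
  π[a](π[h,a](R)) → 6
  T → 6
  ρ[a/g](T) → 6
  π[a](ρ[a/g](T)) → 6
  (π[a](π[h,a](R)) ∪ π[a](ρ[a/g](T))) → 12

== RESULT ==
a
1
1
2
4
5
5
6
6
7
7
7
8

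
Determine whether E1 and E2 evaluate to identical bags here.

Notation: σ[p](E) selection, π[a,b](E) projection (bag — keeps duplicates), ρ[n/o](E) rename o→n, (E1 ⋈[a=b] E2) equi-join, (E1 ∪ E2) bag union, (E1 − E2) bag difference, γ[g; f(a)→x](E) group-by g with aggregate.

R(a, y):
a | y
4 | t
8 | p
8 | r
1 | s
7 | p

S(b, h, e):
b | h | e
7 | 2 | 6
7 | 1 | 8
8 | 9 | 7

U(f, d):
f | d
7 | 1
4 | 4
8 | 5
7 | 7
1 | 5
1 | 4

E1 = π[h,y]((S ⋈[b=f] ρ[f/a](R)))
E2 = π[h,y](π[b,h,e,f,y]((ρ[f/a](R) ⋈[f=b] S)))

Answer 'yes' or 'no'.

E1 per-node cardinality:
  S → 3
  R → 5
  ρ[f/a](R) → 5
  (S ⋈[b=f] ρ[f/a](R)) → 4
  π[h,y]((S ⋈[b=f] ρ[f/a](R))) → 4
E2 per-node cardinality:
  R → 5
  ρ[f/a](R) → 5
  S → 3
  (ρ[f/a](R) ⋈[f=b] S) → 4
  π[b,h,e,f,y]((ρ[f/a](R) ⋈[f=b] S)) → 4
  π[h,y](π[b,h,e,f,y]((ρ[f/a](R) ⋈[f=b] S))) → 4

E1 and E2 produce the same multiset:
h | y
1 | p
2 | p
9 | p
9 | r

yes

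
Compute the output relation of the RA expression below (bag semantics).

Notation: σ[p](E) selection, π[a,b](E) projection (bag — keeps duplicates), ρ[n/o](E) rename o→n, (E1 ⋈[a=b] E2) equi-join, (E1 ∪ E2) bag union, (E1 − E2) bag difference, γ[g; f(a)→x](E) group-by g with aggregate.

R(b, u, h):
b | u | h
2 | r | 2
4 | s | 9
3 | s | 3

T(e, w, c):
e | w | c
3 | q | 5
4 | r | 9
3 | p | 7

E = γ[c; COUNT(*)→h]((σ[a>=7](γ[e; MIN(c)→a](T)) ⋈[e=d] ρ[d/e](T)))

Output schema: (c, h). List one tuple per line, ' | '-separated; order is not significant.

Stepwise |·|:
  T → 3
  γ[e; MIN(c)→a](T) → 2
  σ[a>=7](γ[e; MIN(c)→a](T)) → 1
  T → 3
  ρ[d/e](T) → 3
  (σ[a>=7](γ[e; MIN(c)→a](T)) ⋈[e=d] ρ[d/e](T)) → 1
  γ[c; COUNT(*)→h]((σ[a>=7](γ[e; MIN(c)→a](T)) ⋈[e=d] ρ[d/e](T))) → 1

== RESULT ==
c | h
9 | 1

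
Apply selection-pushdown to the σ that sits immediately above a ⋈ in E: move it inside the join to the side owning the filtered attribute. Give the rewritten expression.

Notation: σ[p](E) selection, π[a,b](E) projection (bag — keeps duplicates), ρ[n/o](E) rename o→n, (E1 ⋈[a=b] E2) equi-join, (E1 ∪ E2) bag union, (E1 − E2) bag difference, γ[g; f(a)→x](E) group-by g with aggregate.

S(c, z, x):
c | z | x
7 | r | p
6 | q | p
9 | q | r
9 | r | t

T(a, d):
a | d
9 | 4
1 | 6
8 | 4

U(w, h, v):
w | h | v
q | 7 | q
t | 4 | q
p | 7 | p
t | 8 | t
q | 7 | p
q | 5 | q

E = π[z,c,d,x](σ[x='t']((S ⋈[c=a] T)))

σ filters on x, owned by the left side.
E' = π[z,c,d,x]((σ[x='t'](S) ⋈[c=a] T))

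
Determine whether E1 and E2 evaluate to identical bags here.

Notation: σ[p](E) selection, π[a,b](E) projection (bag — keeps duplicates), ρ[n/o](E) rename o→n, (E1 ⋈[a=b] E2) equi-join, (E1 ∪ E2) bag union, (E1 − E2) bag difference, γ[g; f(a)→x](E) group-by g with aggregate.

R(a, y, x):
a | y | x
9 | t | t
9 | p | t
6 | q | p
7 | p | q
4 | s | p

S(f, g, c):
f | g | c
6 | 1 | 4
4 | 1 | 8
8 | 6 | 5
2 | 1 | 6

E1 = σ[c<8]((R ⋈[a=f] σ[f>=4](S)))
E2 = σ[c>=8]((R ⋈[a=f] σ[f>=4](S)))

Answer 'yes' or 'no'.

E1 row counts bottom-up:
  R → 5
  S → 4
  σ[f>=4](S) → 3
  (R ⋈[a=f] σ[f>=4](S)) → 2
  σ[c<8]((R ⋈[a=f] σ[f>=4](S))) → 1
E2 row counts bottom-up:
  R → 5
  S → 4
  σ[f>=4](S) → 3
  (R ⋈[a=f] σ[f>=4](S)) → 2
  σ[c>=8]((R ⋈[a=f] σ[f>=4](S))) → 1

E1 result:
a | y | x | f | g | c
6 | q | p | 6 | 1 | 4
E2 result:
a | y | x | f | g | c
4 | s | p | 4 | 1 | 8
Witness: (6, 'q', 'p', 6, 1, 4) appears 1× in E1 but 0× in E2.

no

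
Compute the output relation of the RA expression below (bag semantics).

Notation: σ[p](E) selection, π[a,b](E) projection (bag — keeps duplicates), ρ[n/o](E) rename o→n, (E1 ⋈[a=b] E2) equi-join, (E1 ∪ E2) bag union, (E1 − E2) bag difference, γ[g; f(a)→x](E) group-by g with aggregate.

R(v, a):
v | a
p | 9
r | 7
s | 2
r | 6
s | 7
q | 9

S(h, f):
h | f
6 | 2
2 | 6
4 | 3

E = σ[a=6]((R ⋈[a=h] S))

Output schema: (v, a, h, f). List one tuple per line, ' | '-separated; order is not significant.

Per-node cardinality:
  R → 6
  S → 3
  (R ⋈[a=h] S) → 2
  σ[a=6]((R ⋈[a=h] S)) → 1

== RESULT ==
v | a | h | f
r | 6 | 6 | 2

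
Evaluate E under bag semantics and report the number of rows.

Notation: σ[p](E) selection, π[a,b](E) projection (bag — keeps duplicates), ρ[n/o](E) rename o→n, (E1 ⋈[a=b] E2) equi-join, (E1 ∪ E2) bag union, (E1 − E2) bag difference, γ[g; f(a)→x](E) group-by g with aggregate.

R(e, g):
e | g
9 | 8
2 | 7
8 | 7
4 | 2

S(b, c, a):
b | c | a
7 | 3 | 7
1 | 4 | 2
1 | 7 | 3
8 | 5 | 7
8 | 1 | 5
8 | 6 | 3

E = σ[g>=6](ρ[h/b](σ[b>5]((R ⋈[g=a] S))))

Row counts bottom-up:
  R → 4
  S → 6
  (R ⋈[g=a] S) → 5
  σ[b>5]((R ⋈[g=a] S)) → 4
  ρ[h/b](σ[b>5]((R ⋈[g=a] S))) → 4
  σ[g>=6](ρ[h/b](σ[b>5]((R ⋈[g=a] S)))) → 4

|E| = 4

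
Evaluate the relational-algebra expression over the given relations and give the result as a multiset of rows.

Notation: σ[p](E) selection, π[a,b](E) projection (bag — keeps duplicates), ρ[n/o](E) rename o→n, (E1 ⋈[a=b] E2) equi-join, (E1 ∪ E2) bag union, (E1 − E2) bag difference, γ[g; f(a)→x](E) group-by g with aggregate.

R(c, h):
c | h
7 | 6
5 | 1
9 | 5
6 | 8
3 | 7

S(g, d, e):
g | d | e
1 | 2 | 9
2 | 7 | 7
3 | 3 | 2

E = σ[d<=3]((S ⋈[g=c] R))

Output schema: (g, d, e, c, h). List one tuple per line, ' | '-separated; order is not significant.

Per-node cardinality:
  S → 3
  R → 5
  (S ⋈[g=c] R) → 1
  σ[d<=3]((S ⋈[g=c] R)) → 1

== RESULT ==
g | d | e | c | h
3 | 3 | 2 | 3 | 7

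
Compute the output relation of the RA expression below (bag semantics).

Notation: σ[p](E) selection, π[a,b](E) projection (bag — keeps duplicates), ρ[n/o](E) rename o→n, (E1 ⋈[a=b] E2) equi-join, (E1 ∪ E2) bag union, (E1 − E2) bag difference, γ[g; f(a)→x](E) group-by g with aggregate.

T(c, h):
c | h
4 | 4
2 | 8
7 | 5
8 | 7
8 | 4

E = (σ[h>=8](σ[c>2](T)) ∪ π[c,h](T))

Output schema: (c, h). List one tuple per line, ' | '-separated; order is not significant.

Subexpression sizes:
  T → 5
  σ[c>2](T) → 4
  σ[h>=8](σ[c>2](T)) → 0
  T → 5
  π[c,h](T) → 5
  (σ[h>=8](σ[c>2](T)) ∪ π[c,h](T)) → 5

== RESULT ==
c | h
2 | 8
4 | 4
7 | 5
8 | 4
8 | 7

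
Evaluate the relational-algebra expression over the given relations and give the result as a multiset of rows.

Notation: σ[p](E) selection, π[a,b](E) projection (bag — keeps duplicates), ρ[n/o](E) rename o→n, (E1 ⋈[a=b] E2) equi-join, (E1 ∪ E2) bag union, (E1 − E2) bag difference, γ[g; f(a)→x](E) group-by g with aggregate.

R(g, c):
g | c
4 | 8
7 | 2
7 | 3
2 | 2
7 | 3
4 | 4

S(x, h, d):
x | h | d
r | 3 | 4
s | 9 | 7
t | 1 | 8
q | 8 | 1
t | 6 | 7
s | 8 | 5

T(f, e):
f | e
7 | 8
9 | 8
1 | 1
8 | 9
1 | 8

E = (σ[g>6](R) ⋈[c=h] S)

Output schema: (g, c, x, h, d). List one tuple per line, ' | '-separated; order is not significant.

Row counts bottom-up:
  R → 6
  σ[g>6](R) → 3
  S → 6
  (σ[g>6](R) ⋈[c=h] S) → 2

== RESULT ==
g | c | x | h | d
7 | 3 | r | 3 | 4
7 | 3 | r | 3 | 4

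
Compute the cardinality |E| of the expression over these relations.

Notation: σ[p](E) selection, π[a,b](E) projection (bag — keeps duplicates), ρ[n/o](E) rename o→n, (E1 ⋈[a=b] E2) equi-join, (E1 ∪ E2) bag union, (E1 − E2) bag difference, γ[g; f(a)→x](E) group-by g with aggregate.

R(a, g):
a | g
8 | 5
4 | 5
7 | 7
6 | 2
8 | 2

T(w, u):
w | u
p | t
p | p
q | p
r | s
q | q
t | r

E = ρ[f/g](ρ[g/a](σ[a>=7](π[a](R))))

Stepwise |·|:
  R → 5
  π[a](R) → 5
  σ[a>=7](π[a](R)) → 3
  ρ[g/a](σ[a>=7](π[a](R))) → 3
  ρ[f/g](ρ[g/a](σ[a>=7](π[a](R)))) → 3

|E| = 3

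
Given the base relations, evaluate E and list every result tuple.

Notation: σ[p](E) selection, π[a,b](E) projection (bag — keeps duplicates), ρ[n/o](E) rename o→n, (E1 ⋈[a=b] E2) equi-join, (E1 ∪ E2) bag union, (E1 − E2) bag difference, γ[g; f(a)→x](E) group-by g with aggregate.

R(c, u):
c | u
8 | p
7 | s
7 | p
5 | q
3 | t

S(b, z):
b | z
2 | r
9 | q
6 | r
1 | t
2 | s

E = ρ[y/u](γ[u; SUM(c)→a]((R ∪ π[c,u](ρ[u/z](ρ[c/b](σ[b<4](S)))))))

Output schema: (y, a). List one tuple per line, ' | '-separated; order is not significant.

Subexpression sizes:
  R → 5
  S → 5
  σ[b<4](S) → 3
  ρ[c/b](σ[b<4](S)) → 3
  ρ[u/z](ρ[c/b](σ[b<4](S))) → 3
  π[c,u](ρ[u/z](ρ[c/b](σ[b<4](S)))) → 3
  (R ∪ π[c,u](ρ[u/z](ρ[c/b](σ[b<4](S))))) → 8
  γ[u; SUM(c)→a]((R ∪ π[c,u](ρ[u/z](ρ[c/b](σ[b<4](S)))))) → 5
  ρ[y/u](γ[u; SUM(c)→a]((R ∪ π[c,u](ρ[u/z](ρ[c/b](σ[b<4](S))))))) → 5

== RESULT ==
y | a
p | 15
q | 5
r | 2
s | 9
t | 4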